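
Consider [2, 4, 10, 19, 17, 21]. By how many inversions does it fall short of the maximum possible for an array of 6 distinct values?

Maximum inversions for 6 distinct elements is C(6, 2) = 6·5/2 = 15.
Current inversions — for each element, count later smaller elements:
2: 0
4: 0
10: 0
19: 1
17: 0
21: 0
Current total: 0 + 0 + 0 + 1 + 0 + 0 = 1
Shortfall: 15 − 1 = 14

14 inversions short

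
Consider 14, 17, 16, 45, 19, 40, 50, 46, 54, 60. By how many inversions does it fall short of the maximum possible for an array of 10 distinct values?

41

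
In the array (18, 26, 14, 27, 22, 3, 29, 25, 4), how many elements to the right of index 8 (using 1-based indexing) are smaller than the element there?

1 such element

The element at index 8 is 25.
Elements after it: 4
Those smaller than 25: 4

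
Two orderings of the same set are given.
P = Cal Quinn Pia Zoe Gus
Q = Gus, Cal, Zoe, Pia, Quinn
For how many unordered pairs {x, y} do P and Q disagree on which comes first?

7

Assign each item its position (1..5) in the first ordering, then rewrite the second ordering as that position sequence:
positions: Cal→1, Quinn→2, Pia→3, Zoe→4, Gus→5
second ordering as positions: [5, 1, 4, 3, 2]
Discordant pairs = inversions in this position sequence.
5: 1, 4, 3, 2 → 4
1: 0
4: 3, 2 → 2
3: 2 → 1
2: 0
Total: 4 + 0 + 2 + 1 + 0 = 7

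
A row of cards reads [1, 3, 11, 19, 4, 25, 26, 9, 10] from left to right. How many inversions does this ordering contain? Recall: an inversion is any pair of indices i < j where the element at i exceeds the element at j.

Count, for each position, how many later elements it exceeds:
1 → none → 0
3 → none → 0
11 → 4, 9, 10 → 3
19 → 4, 9, 10 → 3
4 → none → 0
25 → 9, 10 → 2
26 → 9, 10 → 2
9 → none → 0
10 → none → 0
Sum: 0 + 0 + 3 + 3 + 0 + 2 + 2 + 0 + 0 = 10

10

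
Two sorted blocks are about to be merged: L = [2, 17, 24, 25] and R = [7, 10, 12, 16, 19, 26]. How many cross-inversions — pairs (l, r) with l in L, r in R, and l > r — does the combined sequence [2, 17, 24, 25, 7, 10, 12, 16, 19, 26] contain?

For each element r of the right run, count left-run elements greater than r:
r = 7: 17, 24, 25 → 3
r = 10: 17, 24, 25 → 3
r = 12: 17, 24, 25 → 3
r = 16: 17, 24, 25 → 3
r = 19: 24, 25 → 2
r = 26: none → 0
Cross-inversions: 3 + 3 + 3 + 3 + 2 + 0 = 14

Cross-inversions: 14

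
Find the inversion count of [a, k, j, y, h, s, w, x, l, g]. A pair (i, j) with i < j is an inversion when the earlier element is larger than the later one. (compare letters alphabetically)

There are 19 out-of-order pairs.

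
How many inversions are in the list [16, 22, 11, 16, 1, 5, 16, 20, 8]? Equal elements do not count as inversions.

There are 19 inversions.

Element-by-element contributions:
16: 4
22: 7
11: 3
16: 3
1: 0
5: 0
16: 1
20: 1
8: 0
Sum: 4 + 7 + 3 + 3 + 0 + 0 + 1 + 1 + 0 = 19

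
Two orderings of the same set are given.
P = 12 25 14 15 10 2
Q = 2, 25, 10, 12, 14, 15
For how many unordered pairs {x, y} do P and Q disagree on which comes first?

9

Assign each item its position (1..6) in the first ordering, then rewrite the second ordering as that position sequence:
positions: 12→1, 25→2, 14→3, 15→4, 10→5, 2→6
second ordering as positions: [6, 2, 5, 1, 3, 4]
Discordant pairs = inversions in this position sequence.
6: 2, 5, 1, 3, 4 → 5
2: 1 → 1
5: 1, 3, 4 → 3
1: 0
3: 0
4: 0
Total: 5 + 1 + 3 + 0 + 0 + 0 = 9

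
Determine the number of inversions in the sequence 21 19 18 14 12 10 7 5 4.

36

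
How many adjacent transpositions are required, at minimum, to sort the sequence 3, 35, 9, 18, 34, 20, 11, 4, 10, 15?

Minimum adjacent swaps = number of inversions (each swap of adjacent out-of-order elements removes one inversion and no swap can remove more).
Count inversions — for each element, later elements that are smaller:
3: none → 0
35: 9, 18, 34, 20, 11, 4, 10, 15 → 8
9: 4 → 1
18: 11, 4, 10, 15 → 4
34: 20, 11, 4, 10, 15 → 5
20: 11, 4, 10, 15 → 4
11: 4, 10 → 2
4: none → 0
10: none → 0
15: none → 0
Total inversions: 0 + 8 + 1 + 4 + 5 + 4 + 2 + 0 + 0 + 0 = 24

Swaps: 24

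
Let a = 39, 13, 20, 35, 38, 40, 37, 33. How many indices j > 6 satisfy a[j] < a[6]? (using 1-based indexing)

The element at index 6 is 40.
Elements after it: 37, 33
Those smaller than 40: 37, 33

2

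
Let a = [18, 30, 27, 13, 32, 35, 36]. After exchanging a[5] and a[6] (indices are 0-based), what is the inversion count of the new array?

Positions 5 and 6 hold 35 and 36; after swapping, the array is [18, 30, 27, 13, 32, 36, 35].
Element-by-element contributions:
18: 1
30: 2
27: 1
13: 0
32: 0
36: 1
35: 0
Sum: 1 + 2 + 1 + 0 + 0 + 1 + 0 = 5

5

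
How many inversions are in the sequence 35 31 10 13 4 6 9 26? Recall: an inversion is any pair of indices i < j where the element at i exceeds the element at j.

19

For each element, count later entries that are smaller:
35 → 31, 10, 13, 4, 6, 9, 26 → 7
31 → 10, 13, 4, 6, 9, 26 → 6
10 → 4, 6, 9 → 3
13 → 4, 6, 9 → 3
4 → none → 0
6 → none → 0
9 → none → 0
26 → none → 0
Sum: 7 + 6 + 3 + 3 + 0 + 0 + 0 + 0 = 19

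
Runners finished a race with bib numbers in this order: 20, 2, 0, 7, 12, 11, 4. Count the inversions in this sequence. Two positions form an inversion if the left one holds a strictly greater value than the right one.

Inversion pairs (indices are 0-based):
(0,1): 20 > 2
(0,2): 20 > 0
(0,3): 20 > 7
(0,4): 20 > 12
(0,5): 20 > 11
(0,6): 20 > 4
(1,2): 2 > 0
(3,6): 7 > 4
(4,5): 12 > 11
(4,6): 12 > 4
(5,6): 11 > 4
That's 11 pairs.

There are 11 out-of-order pairs.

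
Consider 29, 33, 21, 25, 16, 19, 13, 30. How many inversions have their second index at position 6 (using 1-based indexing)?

The element at index 6 is 19.
Elements before it: 29, 33, 21, 25, 16
Those larger than 19: 29, 33, 21, 25

4 such elements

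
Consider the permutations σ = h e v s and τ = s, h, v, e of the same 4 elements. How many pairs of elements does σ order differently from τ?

Assign each item its position (1..4) in the first ordering, then rewrite the second ordering as that position sequence:
positions: h→1, e→2, v→3, s→4
second ordering as positions: [4, 1, 3, 2]
Discordant pairs = inversions in this position sequence.
4: 1, 3, 2 → 3
1: 0
3: 2 → 1
2: 0
Total: 3 + 0 + 1 + 0 = 4

4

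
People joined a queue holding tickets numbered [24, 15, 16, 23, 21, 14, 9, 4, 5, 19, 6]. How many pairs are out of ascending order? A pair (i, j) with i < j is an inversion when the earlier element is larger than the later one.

For each element, count later entries that are smaller:
24 → 15, 16, 23, 21, 14, 9, 4, 5, 19, 6 → 10
15 → 14, 9, 4, 5, 6 → 5
16 → 14, 9, 4, 5, 6 → 5
23 → 21, 14, 9, 4, 5, 19, 6 → 7
21 → 14, 9, 4, 5, 19, 6 → 6
14 → 9, 4, 5, 6 → 4
9 → 4, 5, 6 → 3
4 → none → 0
5 → none → 0
19 → 6 → 1
6 → none → 0
Sum: 10 + 5 + 5 + 7 + 6 + 4 + 3 + 0 + 0 + 1 + 0 = 41

41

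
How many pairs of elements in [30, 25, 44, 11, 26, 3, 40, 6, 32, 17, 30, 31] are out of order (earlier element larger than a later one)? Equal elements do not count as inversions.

For each element, count later entries that are smaller:
30: 6
25: 4
44: 9
11: 2
26: 3
3: 0
40: 5
6: 0
32: 3
17: 0
30: 0
31: 0
Sum: 6 + 4 + 9 + 2 + 3 + 0 + 5 + 0 + 3 + 0 + 0 + 0 = 32

There are 32 out-of-order pairs.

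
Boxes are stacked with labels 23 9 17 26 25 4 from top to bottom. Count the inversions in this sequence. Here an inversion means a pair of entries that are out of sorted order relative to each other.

8

For each element, count later entries that are smaller:
23 → 9, 17, 4 → 3
9 → 4 → 1
17 → 4 → 1
26 → 25, 4 → 2
25 → 4 → 1
4 → none → 0
Sum: 3 + 1 + 1 + 2 + 1 + 0 = 8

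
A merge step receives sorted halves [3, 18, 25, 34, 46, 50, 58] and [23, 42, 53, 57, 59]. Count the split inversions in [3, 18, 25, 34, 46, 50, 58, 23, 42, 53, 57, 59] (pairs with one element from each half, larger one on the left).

10

Take each right-half value and tally the left-half values above it:
r = 23: 25, 34, 46, 50, 58 → 5
r = 42: 46, 50, 58 → 3
r = 53: 58 → 1
r = 57: 58 → 1
r = 59: none → 0
Cross-inversions: 5 + 3 + 1 + 1 + 0 = 10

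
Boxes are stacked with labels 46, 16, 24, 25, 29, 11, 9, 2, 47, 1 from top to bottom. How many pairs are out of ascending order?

31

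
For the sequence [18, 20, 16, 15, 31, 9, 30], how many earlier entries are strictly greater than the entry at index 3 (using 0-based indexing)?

3

The element at index 3 is 15.
Elements before it: 18, 20, 16
Those larger than 15: 18, 20, 16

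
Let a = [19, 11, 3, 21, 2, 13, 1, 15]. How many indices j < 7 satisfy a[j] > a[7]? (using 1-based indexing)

The element at index 7 is 1.
Elements before it: 19, 11, 3, 21, 2, 13
Those larger than 1: 19, 11, 3, 21, 2, 13

6 such elements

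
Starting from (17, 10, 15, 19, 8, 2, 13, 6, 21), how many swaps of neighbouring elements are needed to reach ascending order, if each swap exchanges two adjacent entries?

Swaps: 20

Minimum adjacent swaps = number of inversions (each swap of adjacent out-of-order elements removes one inversion and no swap can remove more).
Count inversions — for each element, later elements that are smaller:
17: 10, 15, 8, 2, 13, 6 → 6
10: 8, 2, 6 → 3
15: 8, 2, 13, 6 → 4
19: 8, 2, 13, 6 → 4
8: 2, 6 → 2
2: none → 0
13: 6 → 1
6: none → 0
21: none → 0
Total inversions: 6 + 3 + 4 + 4 + 2 + 0 + 1 + 0 + 0 = 20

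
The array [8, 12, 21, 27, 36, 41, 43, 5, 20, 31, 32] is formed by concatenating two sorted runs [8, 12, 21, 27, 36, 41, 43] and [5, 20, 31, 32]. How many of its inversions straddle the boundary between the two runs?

For each element r of the right run, count left-run elements greater than r:
r = 5: 8, 12, 21, 27, 36, 41, 43 → 7
r = 20: 21, 27, 36, 41, 43 → 5
r = 31: 36, 41, 43 → 3
r = 32: 36, 41, 43 → 3
Cross-inversions: 7 + 5 + 3 + 3 = 18

18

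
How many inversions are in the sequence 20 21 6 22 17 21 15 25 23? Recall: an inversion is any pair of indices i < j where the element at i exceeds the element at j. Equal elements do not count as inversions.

Sweep left to right; for each value list the smaller values that follow it:
20 → 6, 17, 15 → 3
21 → 6, 17, 15 → 3
6 → none → 0
22 → 17, 21, 15 → 3
17 → 15 → 1
21 → 15 → 1
15 → none → 0
25 → 23 → 1
23 → none → 0
Sum: 3 + 3 + 0 + 3 + 1 + 1 + 0 + 1 + 0 = 12

Inversions: 12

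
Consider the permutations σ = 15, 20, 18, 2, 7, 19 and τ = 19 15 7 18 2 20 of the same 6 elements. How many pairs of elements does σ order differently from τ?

10

Assign each item its position (1..6) in the first ordering, then rewrite the second ordering as that position sequence:
positions: 15→1, 20→2, 18→3, 2→4, 7→5, 19→6
second ordering as positions: [6, 1, 5, 3, 4, 2]
Discordant pairs = inversions in this position sequence.
6: 1, 5, 3, 4, 2 → 5
1: 0
5: 3, 4, 2 → 3
3: 2 → 1
4: 2 → 1
2: 0
Total: 5 + 0 + 3 + 1 + 1 + 0 = 10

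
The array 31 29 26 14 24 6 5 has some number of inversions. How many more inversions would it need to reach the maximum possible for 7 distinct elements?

Maximum inversions for 7 distinct elements is C(7, 2) = 7·6/2 = 21.
Current inversions — for each element, count later smaller elements:
31: 6
29: 5
26: 4
14: 2
24: 2
6: 1
5: 0
Current total: 6 + 5 + 4 + 2 + 2 + 1 + 0 = 20
Shortfall: 21 − 20 = 1

1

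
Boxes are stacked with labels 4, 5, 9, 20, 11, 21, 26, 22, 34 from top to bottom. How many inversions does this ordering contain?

There are 2 inversions.

Element-by-element contributions:
4: 0
5: 0
9: 0
20: 1
11: 0
21: 0
26: 1
22: 0
34: 0
Sum: 0 + 0 + 0 + 1 + 0 + 0 + 1 + 0 + 0 = 2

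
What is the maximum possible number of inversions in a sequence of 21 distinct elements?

210

The maximum occurs when the array is in strictly decreasing order: every one of the C(21, 2) pairs is inverted.
C(21, 2) = 21·20/2 = 210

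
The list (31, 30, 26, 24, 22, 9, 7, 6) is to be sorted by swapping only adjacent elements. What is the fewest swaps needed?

28

Minimum adjacent swaps = number of inversions (each swap of adjacent out-of-order elements removes one inversion and no swap can remove more).
Count inversions — for each element, later elements that are smaller:
31: 30, 26, 24, 22, 9, 7, 6 → 7
30: 26, 24, 22, 9, 7, 6 → 6
26: 24, 22, 9, 7, 6 → 5
24: 22, 9, 7, 6 → 4
22: 9, 7, 6 → 3
9: 7, 6 → 2
7: 6 → 1
6: none → 0
Total inversions: 7 + 6 + 5 + 4 + 3 + 2 + 1 + 0 = 28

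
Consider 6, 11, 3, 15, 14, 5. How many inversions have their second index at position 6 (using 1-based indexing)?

4

The element at index 6 is 5.
Elements before it: 6, 11, 3, 15, 14
Those larger than 5: 6, 11, 15, 14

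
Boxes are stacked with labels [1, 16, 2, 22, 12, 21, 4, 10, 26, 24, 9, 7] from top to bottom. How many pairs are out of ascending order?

For each element, count later entries that are smaller:
1: 0
16: 6
2: 0
22: 6
12: 4
21: 4
4: 0
10: 2
26: 3
24: 2
9: 1
7: 0
Sum: 0 + 6 + 0 + 6 + 4 + 4 + 0 + 2 + 3 + 2 + 1 + 0 = 28

28 inversions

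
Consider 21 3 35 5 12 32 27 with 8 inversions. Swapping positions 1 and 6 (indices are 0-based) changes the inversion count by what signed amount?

+5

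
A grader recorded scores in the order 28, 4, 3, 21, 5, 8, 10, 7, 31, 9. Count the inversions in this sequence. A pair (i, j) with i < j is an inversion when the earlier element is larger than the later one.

Sweep left to right; for each value list the smaller values that follow it:
28 → 4, 3, 21, 5, 8, 10, 7, 9 → 8
4 → 3 → 1
3 → none → 0
21 → 5, 8, 10, 7, 9 → 5
5 → none → 0
8 → 7 → 1
10 → 7, 9 → 2
7 → none → 0
31 → 9 → 1
9 → none → 0
Sum: 8 + 1 + 0 + 5 + 0 + 1 + 2 + 0 + 1 + 0 = 18

Inversions: 18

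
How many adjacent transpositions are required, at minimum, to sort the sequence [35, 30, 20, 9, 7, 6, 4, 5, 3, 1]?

44

The minimum number of adjacent swaps to sort an array equals its inversion count, since every such swap removes exactly one inversion.
Count inversions — for each element, later elements that are smaller:
35: 30, 20, 9, 7, 6, 4, 5, 3, 1 → 9
30: 20, 9, 7, 6, 4, 5, 3, 1 → 8
20: 9, 7, 6, 4, 5, 3, 1 → 7
9: 7, 6, 4, 5, 3, 1 → 6
7: 6, 4, 5, 3, 1 → 5
6: 4, 5, 3, 1 → 4
4: 3, 1 → 2
5: 3, 1 → 2
3: 1 → 1
1: none → 0
Total inversions: 9 + 8 + 7 + 6 + 5 + 4 + 2 + 2 + 1 + 0 = 44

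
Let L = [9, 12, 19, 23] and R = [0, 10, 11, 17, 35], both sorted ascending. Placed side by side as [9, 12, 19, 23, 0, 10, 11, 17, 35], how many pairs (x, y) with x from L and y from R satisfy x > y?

Take each right-half value and tally the left-half values above it:
r = 0: 9, 12, 19, 23 → 4
r = 10: 12, 19, 23 → 3
r = 11: 12, 19, 23 → 3
r = 17: 19, 23 → 2
r = 35: none → 0
Cross-inversions: 4 + 3 + 3 + 2 + 0 = 12

12 split inversions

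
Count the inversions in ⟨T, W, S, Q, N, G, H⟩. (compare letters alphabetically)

19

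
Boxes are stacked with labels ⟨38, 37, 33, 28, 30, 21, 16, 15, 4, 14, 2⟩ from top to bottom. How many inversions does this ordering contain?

53 out-of-order pairs

For each element, count later entries that are smaller:
38: 10
37: 9
33: 8
28: 6
30: 6
21: 5
16: 4
15: 3
4: 1
14: 1
2: 0
Sum: 10 + 9 + 8 + 6 + 6 + 5 + 4 + 3 + 1 + 1 + 0 = 53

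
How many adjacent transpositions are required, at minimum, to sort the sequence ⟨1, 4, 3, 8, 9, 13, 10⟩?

The minimum number of adjacent swaps to sort an array equals its inversion count, since every such swap removes exactly one inversion.
Count inversions — for each element, later elements that are smaller:
1: none → 0
4: 3 → 1
3: none → 0
8: none → 0
9: none → 0
13: 10 → 1
10: none → 0
Total inversions: 0 + 1 + 0 + 0 + 0 + 1 + 0 = 2

There are 2 adjacent swaps.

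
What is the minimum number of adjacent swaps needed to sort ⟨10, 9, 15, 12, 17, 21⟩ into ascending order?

2 swaps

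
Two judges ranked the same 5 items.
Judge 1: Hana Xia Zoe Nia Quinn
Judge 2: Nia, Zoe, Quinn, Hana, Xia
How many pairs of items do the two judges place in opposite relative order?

There are 7 discordant pairs.

Assign each item its position (1..5) in the first ordering, then rewrite the second ordering as that position sequence:
positions: Hana→1, Xia→2, Zoe→3, Nia→4, Quinn→5
second ordering as positions: [4, 3, 5, 1, 2]
Discordant pairs = inversions in this position sequence.
4: 3, 1, 2 → 3
3: 1, 2 → 2
5: 1, 2 → 2
1: 0
2: 0
Total: 3 + 2 + 2 + 0 + 0 = 7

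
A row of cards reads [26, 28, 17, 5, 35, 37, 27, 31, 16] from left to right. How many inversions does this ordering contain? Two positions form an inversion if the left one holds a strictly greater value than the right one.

17 inversions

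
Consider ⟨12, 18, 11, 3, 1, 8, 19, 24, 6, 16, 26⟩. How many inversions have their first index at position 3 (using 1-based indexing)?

4

The element at index 3 is 11.
Elements after it: 3, 1, 8, 19, 24, 6, 16, 26
Those smaller than 11: 3, 1, 8, 6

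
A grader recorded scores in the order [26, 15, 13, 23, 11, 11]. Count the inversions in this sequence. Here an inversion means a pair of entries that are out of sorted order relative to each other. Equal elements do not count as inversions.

Sweep left to right; for each value list the smaller values that follow it:
26 → 15, 13, 23, 11, 11 → 5
15 → 13, 11, 11 → 3
13 → 11, 11 → 2
23 → 11, 11 → 2
11 → none → 0
11 → none → 0
Sum: 5 + 3 + 2 + 2 + 0 + 0 = 12

12 out-of-order pairs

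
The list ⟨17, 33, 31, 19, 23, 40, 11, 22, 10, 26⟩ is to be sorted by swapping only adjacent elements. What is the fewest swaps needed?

Minimum adjacent swaps = number of inversions (each swap of adjacent out-of-order elements removes one inversion and no swap can remove more).
Count inversions — for each element, later elements that are smaller:
17: 11, 10 → 2
33: 31, 19, 23, 11, 22, 10, 26 → 7
31: 19, 23, 11, 22, 10, 26 → 6
19: 11, 10 → 2
23: 11, 22, 10 → 3
40: 11, 22, 10, 26 → 4
11: 10 → 1
22: 10 → 1
10: none → 0
26: none → 0
Total inversions: 2 + 7 + 6 + 2 + 3 + 4 + 1 + 1 + 0 + 0 = 26

Adjacent swaps: 26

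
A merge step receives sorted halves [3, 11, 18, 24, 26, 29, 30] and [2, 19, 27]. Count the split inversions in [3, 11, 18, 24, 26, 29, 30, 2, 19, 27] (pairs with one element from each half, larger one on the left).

13 split inversions

For each element r of the right run, count left-run elements greater than r:
r = 2: 3, 11, 18, 24, 26, 29, 30 → 7
r = 19: 24, 26, 29, 30 → 4
r = 27: 29, 30 → 2
Cross-inversions: 7 + 4 + 2 = 13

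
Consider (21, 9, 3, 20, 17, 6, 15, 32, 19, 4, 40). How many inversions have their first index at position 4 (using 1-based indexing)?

5 such elements

The element at index 4 is 20.
Elements after it: 17, 6, 15, 32, 19, 4, 40
Those smaller than 20: 17, 6, 15, 19, 4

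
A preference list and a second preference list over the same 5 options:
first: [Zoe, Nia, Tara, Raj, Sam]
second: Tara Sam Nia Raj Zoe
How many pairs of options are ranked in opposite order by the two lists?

Assign each item its position (1..5) in the first ordering, then rewrite the second ordering as that position sequence:
positions: Zoe→1, Nia→2, Tara→3, Raj→4, Sam→5
second ordering as positions: [3, 5, 2, 4, 1]
Discordant pairs = inversions in this position sequence.
3: 2, 1 → 2
5: 2, 4, 1 → 3
2: 1 → 1
4: 1 → 1
1: 0
Total: 2 + 3 + 1 + 1 + 0 = 7

7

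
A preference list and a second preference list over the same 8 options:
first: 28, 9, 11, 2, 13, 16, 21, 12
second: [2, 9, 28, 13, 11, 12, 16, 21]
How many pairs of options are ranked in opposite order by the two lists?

There are 7 pairs.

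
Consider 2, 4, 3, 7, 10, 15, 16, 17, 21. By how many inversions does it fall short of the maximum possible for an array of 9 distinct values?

35

Maximum inversions for 9 distinct elements is C(9, 2) = 9·8/2 = 36.
Current inversions — for each element, count later smaller elements:
2: 0
4: 1
3: 0
7: 0
10: 0
15: 0
16: 0
17: 0
21: 0
Current total: 0 + 1 + 0 + 0 + 0 + 0 + 0 + 0 + 0 = 1
Shortfall: 36 − 1 = 35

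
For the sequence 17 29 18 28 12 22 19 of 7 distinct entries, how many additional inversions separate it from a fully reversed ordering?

Maximum inversions for 7 distinct elements is C(7, 2) = 7·6/2 = 21.
Current inversions — for each element, count later smaller elements:
17: 1
29: 5
18: 1
28: 3
12: 0
22: 1
19: 0
Current total: 1 + 5 + 1 + 3 + 0 + 1 + 0 = 11
Shortfall: 21 − 11 = 10

10 inversions short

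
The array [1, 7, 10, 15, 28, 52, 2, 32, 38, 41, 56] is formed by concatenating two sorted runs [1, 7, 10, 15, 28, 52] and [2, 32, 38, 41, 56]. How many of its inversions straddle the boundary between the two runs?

8

For each element r of the right run, count left-run elements greater than r:
r = 2: 7, 10, 15, 28, 52 → 5
r = 32: 52 → 1
r = 38: 52 → 1
r = 41: 52 → 1
r = 56: none → 0
Cross-inversions: 5 + 1 + 1 + 1 + 0 = 8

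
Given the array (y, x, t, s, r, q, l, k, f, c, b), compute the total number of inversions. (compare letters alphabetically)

For each element, count later entries that are smaller:
y: 10
x: 9
t: 8
s: 7
r: 6
q: 5
l: 4
k: 3
f: 2
c: 1
b: 0
Sum: 10 + 9 + 8 + 7 + 6 + 5 + 4 + 3 + 2 + 1 + 0 = 55

Inversions: 55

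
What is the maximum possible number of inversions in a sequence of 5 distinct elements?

10

The maximum occurs when the array is in strictly decreasing order: every one of the C(5, 2) pairs is inverted.
C(5, 2) = 5·4/2 = 10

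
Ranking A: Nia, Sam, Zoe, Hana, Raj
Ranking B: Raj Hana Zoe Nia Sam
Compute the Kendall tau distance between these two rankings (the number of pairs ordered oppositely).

Assign each item its position (1..5) in the first ordering, then rewrite the second ordering as that position sequence:
positions: Nia→1, Sam→2, Zoe→3, Hana→4, Raj→5
second ordering as positions: [5, 4, 3, 1, 2]
Discordant pairs = inversions in this position sequence.
5: 4, 3, 1, 2 → 4
4: 3, 1, 2 → 3
3: 1, 2 → 2
1: 0
2: 0
Total: 4 + 3 + 2 + 0 + 0 = 9

9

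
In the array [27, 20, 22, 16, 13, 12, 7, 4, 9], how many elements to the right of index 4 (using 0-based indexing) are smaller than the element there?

The element at index 4 is 13.
Elements after it: 12, 7, 4, 9
Those smaller than 13: 12, 7, 4, 9

4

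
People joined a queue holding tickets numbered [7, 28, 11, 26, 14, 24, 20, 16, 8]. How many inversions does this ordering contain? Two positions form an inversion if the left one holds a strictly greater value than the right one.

Element-by-element contributions:
7: 0
28: 7
11: 1
26: 5
14: 1
24: 3
20: 2
16: 1
8: 0
Sum: 0 + 7 + 1 + 5 + 1 + 3 + 2 + 1 + 0 = 20

20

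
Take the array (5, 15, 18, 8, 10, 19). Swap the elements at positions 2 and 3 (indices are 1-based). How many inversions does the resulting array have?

5 inversions

Positions 2 and 3 hold 15 and 18; after swapping, the array is [5, 18, 15, 8, 10, 19].
Count, for each position, how many later elements it exceeds:
5 → none → 0
18 → 15, 8, 10 → 3
15 → 8, 10 → 2
8 → none → 0
10 → none → 0
19 → none → 0
Sum: 0 + 3 + 2 + 0 + 0 + 0 = 5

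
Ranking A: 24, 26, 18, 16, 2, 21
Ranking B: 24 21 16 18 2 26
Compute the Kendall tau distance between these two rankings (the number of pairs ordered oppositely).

8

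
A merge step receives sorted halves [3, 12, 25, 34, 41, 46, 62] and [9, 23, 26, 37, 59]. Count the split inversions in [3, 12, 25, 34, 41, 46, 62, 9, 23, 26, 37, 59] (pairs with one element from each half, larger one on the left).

There are 19 split inversions.

Take each right-half value and tally the left-half values above it:
r = 9: 12, 25, 34, 41, 46, 62 → 6
r = 23: 25, 34, 41, 46, 62 → 5
r = 26: 34, 41, 46, 62 → 4
r = 37: 41, 46, 62 → 3
r = 59: 62 → 1
Cross-inversions: 6 + 5 + 4 + 3 + 1 = 19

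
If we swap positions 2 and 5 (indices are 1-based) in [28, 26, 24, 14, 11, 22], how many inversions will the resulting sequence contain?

There are 8 inversions.

Positions 2 and 5 hold 26 and 11; after swapping, the array is [28, 11, 24, 14, 26, 22].
Element-by-element contributions:
28: 5
11: 0
24: 2
14: 0
26: 1
22: 0
Sum: 5 + 0 + 2 + 0 + 1 + 0 = 8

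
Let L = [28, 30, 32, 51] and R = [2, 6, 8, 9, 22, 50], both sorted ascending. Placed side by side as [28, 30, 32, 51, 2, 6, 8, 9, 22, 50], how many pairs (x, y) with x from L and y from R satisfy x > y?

21 split inversions

For each element r of the right run, count left-run elements greater than r:
r = 2: 28, 30, 32, 51 → 4
r = 6: 28, 30, 32, 51 → 4
r = 8: 28, 30, 32, 51 → 4
r = 9: 28, 30, 32, 51 → 4
r = 22: 28, 30, 32, 51 → 4
r = 50: 51 → 1
Cross-inversions: 4 + 4 + 4 + 4 + 4 + 1 = 21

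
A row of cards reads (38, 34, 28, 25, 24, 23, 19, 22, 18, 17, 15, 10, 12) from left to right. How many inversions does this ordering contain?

76 inversions

Count, for each position, how many later elements it exceeds:
38: 12
34: 11
28: 10
25: 9
24: 8
23: 7
19: 5
22: 5
18: 4
17: 3
15: 2
10: 0
12: 0
Sum: 12 + 11 + 10 + 9 + 8 + 7 + 5 + 5 + 4 + 3 + 2 + 0 + 0 = 76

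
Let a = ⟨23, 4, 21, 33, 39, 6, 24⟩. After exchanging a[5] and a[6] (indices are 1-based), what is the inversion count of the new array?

Positions 5 and 6 hold 39 and 6; after swapping, the array is [23, 4, 21, 33, 6, 39, 24].
Count, for each position, how many later elements it exceeds:
23 → 4, 21, 6 → 3
4 → none → 0
21 → 6 → 1
33 → 6, 24 → 2
6 → none → 0
39 → 24 → 1
24 → none → 0
Sum: 3 + 0 + 1 + 2 + 0 + 1 + 0 = 7

Inversions: 7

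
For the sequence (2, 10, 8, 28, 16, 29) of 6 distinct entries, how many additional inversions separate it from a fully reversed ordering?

Maximum inversions for 6 distinct elements is C(6, 2) = 6·5/2 = 15.
Current inversions — for each element, count later smaller elements:
2: 0
10: 1
8: 0
28: 1
16: 0
29: 0
Current total: 0 + 1 + 0 + 1 + 0 + 0 = 2
Shortfall: 15 − 2 = 13

13 inversions short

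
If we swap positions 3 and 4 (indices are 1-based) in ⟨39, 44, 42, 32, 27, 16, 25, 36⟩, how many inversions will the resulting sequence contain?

20 inversions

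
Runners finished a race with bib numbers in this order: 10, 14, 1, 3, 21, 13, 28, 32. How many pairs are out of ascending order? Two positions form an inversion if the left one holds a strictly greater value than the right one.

Element-by-element contributions:
10: 2
14: 3
1: 0
3: 0
21: 1
13: 0
28: 0
32: 0
Sum: 2 + 3 + 0 + 0 + 1 + 0 + 0 + 0 = 6

6 inversions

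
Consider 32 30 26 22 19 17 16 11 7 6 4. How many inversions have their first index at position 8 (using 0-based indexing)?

2 such elements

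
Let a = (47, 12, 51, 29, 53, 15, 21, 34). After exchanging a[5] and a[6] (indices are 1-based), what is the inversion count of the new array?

13 inversions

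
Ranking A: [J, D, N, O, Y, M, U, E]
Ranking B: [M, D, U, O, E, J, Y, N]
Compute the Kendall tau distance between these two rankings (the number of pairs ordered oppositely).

Assign each item its position (1..8) in the first ordering, then rewrite the second ordering as that position sequence:
positions: J→1, D→2, N→3, O→4, Y→5, M→6, U→7, E→8
second ordering as positions: [6, 2, 7, 4, 8, 1, 5, 3]
Discordant pairs = inversions in this position sequence.
6: 2, 4, 1, 5, 3 → 5
2: 1 → 1
7: 4, 1, 5, 3 → 4
4: 1, 3 → 2
8: 1, 5, 3 → 3
1: 0
5: 3 → 1
3: 0
Total: 5 + 1 + 4 + 2 + 3 + 0 + 1 + 0 = 16

16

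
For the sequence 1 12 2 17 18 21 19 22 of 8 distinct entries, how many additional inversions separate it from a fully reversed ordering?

26

Maximum inversions for 8 distinct elements is C(8, 2) = 8·7/2 = 28.
Current inversions — for each element, count later smaller elements:
1: 0
12: 1
2: 0
17: 0
18: 0
21: 1
19: 0
22: 0
Current total: 0 + 1 + 0 + 0 + 0 + 1 + 0 + 0 = 2
Shortfall: 28 − 2 = 26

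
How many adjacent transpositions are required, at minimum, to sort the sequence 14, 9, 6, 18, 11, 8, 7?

14

Minimum adjacent swaps = number of inversions (each swap of adjacent out-of-order elements removes one inversion and no swap can remove more).
Count inversions — for each element, later elements that are smaller:
14: 9, 6, 11, 8, 7 → 5
9: 6, 8, 7 → 3
6: none → 0
18: 11, 8, 7 → 3
11: 8, 7 → 2
8: 7 → 1
7: none → 0
Total inversions: 5 + 3 + 0 + 3 + 2 + 1 + 0 = 14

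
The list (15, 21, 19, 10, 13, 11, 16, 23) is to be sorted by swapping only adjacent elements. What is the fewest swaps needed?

13

Each adjacent swap fixes exactly one inversion, so the minimum swap count equals the number of inversions.
Count inversions — for each element, later elements that are smaller:
15: 10, 13, 11 → 3
21: 19, 10, 13, 11, 16 → 5
19: 10, 13, 11, 16 → 4
10: none → 0
13: 11 → 1
11: none → 0
16: none → 0
23: none → 0
Total inversions: 3 + 5 + 4 + 0 + 1 + 0 + 0 + 0 = 13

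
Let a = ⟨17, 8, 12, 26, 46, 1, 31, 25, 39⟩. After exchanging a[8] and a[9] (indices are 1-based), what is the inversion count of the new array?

13 inversions

Positions 8 and 9 hold 25 and 39; after swapping, the array is [17, 8, 12, 26, 46, 1, 31, 39, 25].
Count, for each position, how many later elements it exceeds:
17: 3
8: 1
12: 1
26: 2
46: 4
1: 0
31: 1
39: 1
25: 0
Sum: 3 + 1 + 1 + 2 + 4 + 0 + 1 + 1 + 0 = 13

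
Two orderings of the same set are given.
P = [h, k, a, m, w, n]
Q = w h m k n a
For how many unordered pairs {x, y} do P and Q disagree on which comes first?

7

Assign each item its position (1..6) in the first ordering, then rewrite the second ordering as that position sequence:
positions: h→1, k→2, a→3, m→4, w→5, n→6
second ordering as positions: [5, 1, 4, 2, 6, 3]
Discordant pairs = inversions in this position sequence.
5: 1, 4, 2, 3 → 4
1: 0
4: 2, 3 → 2
2: 0
6: 3 → 1
3: 0
Total: 4 + 0 + 2 + 0 + 1 + 0 = 7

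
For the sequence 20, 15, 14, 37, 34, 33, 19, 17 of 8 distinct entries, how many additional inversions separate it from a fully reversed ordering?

Maximum inversions for 8 distinct elements is C(8, 2) = 8·7/2 = 28.
Current inversions — for each element, count later smaller elements:
20: 4
15: 1
14: 0
37: 4
34: 3
33: 2
19: 1
17: 0
Current total: 4 + 1 + 0 + 4 + 3 + 2 + 1 + 0 = 15
Shortfall: 28 − 15 = 13

13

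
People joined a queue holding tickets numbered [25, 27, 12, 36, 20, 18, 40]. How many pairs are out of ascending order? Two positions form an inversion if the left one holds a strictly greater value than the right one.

Out-of-order pairs: 9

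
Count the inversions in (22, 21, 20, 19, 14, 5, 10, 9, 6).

33 inversions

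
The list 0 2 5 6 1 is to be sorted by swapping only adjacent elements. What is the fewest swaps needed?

The minimum number of adjacent swaps to sort an array equals its inversion count, since every such swap removes exactly one inversion.
Count inversions — for each element, later elements that are smaller:
0: none → 0
2: 1 → 1
5: 1 → 1
6: 1 → 1
1: none → 0
Total inversions: 0 + 1 + 1 + 1 + 0 = 3

3 swaps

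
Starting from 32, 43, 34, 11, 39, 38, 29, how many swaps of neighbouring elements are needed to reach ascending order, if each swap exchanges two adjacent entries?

Each adjacent swap fixes exactly one inversion, so the minimum swap count equals the number of inversions.
Count inversions — for each element, later elements that are smaller:
32: 11, 29 → 2
43: 34, 11, 39, 38, 29 → 5
34: 11, 29 → 2
11: none → 0
39: 38, 29 → 2
38: 29 → 1
29: none → 0
Total inversions: 2 + 5 + 2 + 0 + 2 + 1 + 0 = 12

Swaps: 12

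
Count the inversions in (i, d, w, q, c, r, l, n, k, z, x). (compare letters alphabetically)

Element-by-element contributions:
i → d, c → 2
d → c → 1
w → q, c, r, l, n, k → 6
q → c, l, n, k → 4
c → none → 0
r → l, n, k → 3
l → k → 1
n → k → 1
k → none → 0
z → x → 1
x → none → 0
Sum: 2 + 1 + 6 + 4 + 0 + 3 + 1 + 1 + 0 + 1 + 0 = 19

19 inversions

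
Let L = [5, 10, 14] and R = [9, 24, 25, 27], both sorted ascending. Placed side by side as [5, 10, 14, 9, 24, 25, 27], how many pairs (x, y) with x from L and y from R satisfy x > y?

2

For each element r of the right run, count left-run elements greater than r:
r = 9: 10, 14 → 2
r = 24: none → 0
r = 25: none → 0
r = 27: none → 0
Cross-inversions: 2 + 0 + 0 + 0 = 2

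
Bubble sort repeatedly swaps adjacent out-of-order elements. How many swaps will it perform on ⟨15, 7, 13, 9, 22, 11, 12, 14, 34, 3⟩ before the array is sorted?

21 adjacent swaps

Minimum adjacent swaps = number of inversions (each swap of adjacent out-of-order elements removes one inversion and no swap can remove more).
Count inversions — for each element, later elements that are smaller:
15: 7, 13, 9, 11, 12, 14, 3 → 7
7: 3 → 1
13: 9, 11, 12, 3 → 4
9: 3 → 1
22: 11, 12, 14, 3 → 4
11: 3 → 1
12: 3 → 1
14: 3 → 1
34: 3 → 1
3: none → 0
Total inversions: 7 + 1 + 4 + 1 + 4 + 1 + 1 + 1 + 1 + 0 = 21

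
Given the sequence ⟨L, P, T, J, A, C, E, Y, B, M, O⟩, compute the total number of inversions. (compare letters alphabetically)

Inversions: 28

For each element, count later entries that are smaller:
L: 5
P: 7
T: 7
J: 4
A: 0
C: 1
E: 1
Y: 3
B: 0
M: 0
O: 0
Sum: 5 + 7 + 7 + 4 + 0 + 1 + 1 + 3 + 0 + 0 + 0 = 28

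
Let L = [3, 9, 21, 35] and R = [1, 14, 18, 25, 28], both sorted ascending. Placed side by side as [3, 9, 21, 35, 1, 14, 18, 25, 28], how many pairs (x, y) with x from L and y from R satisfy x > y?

10 cross-inversions

Count, for every r in R, how many entries of L exceed r:
r = 1: 3, 9, 21, 35 → 4
r = 14: 21, 35 → 2
r = 18: 21, 35 → 2
r = 25: 35 → 1
r = 28: 35 → 1
Cross-inversions: 4 + 2 + 2 + 1 + 1 = 10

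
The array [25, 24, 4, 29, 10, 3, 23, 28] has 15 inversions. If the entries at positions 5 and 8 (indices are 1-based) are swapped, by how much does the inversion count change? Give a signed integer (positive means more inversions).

+3

Positions 5 and 8 hold 10 and 28; after swapping, the array is [25, 24, 4, 29, 28, 3, 23, 10].
Sweep left to right; for each value list the smaller values that follow it:
25 → 24, 4, 3, 23, 10 → 5
24 → 4, 3, 23, 10 → 4
4 → 3 → 1
29 → 28, 3, 23, 10 → 4
28 → 3, 23, 10 → 3
3 → none → 0
23 → 10 → 1
10 → none → 0
Sum: 5 + 4 + 1 + 4 + 3 + 0 + 1 + 0 = 18
Change: 18 − 15 = +3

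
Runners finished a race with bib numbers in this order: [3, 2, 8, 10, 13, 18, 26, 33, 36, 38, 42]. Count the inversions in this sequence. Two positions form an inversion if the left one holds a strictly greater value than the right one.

For each element, count later entries that are smaller:
3 → 2 → 1
2 → none → 0
8 → none → 0
10 → none → 0
13 → none → 0
18 → none → 0
26 → none → 0
33 → none → 0
36 → none → 0
38 → none → 0
42 → none → 0
Sum: 1 + 0 + 0 + 0 + 0 + 0 + 0 + 0 + 0 + 0 + 0 = 1

1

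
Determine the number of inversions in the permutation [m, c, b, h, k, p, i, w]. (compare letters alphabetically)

Out-of-order pairs: 8

Count, for each position, how many later elements it exceeds:
m → c, b, h, k, i → 5
c → b → 1
b → none → 0
h → none → 0
k → i → 1
p → i → 1
i → none → 0
w → none → 0
Sum: 5 + 1 + 0 + 0 + 1 + 1 + 0 + 0 = 8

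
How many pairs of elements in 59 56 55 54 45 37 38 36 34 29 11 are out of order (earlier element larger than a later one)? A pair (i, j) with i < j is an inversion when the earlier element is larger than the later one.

Sweep left to right; for each value list the smaller values that follow it:
59 → 56, 55, 54, 45, 37, 38, 36, 34, 29, 11 → 10
56 → 55, 54, 45, 37, 38, 36, 34, 29, 11 → 9
55 → 54, 45, 37, 38, 36, 34, 29, 11 → 8
54 → 45, 37, 38, 36, 34, 29, 11 → 7
45 → 37, 38, 36, 34, 29, 11 → 6
37 → 36, 34, 29, 11 → 4
38 → 36, 34, 29, 11 → 4
36 → 34, 29, 11 → 3
34 → 29, 11 → 2
29 → 11 → 1
11 → none → 0
Sum: 10 + 9 + 8 + 7 + 6 + 4 + 4 + 3 + 2 + 1 + 0 = 54

54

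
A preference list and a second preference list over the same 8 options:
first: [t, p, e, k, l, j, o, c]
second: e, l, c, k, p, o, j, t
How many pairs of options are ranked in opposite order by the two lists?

Assign each item its position (1..8) in the first ordering, then rewrite the second ordering as that position sequence:
positions: t→1, p→2, e→3, k→4, l→5, j→6, o→7, c→8
second ordering as positions: [3, 5, 8, 4, 2, 7, 6, 1]
Discordant pairs = inversions in this position sequence.
3: 2, 1 → 2
5: 4, 2, 1 → 3
8: 4, 2, 7, 6, 1 → 5
4: 2, 1 → 2
2: 1 → 1
7: 6, 1 → 2
6: 1 → 1
1: 0
Total: 2 + 3 + 5 + 2 + 1 + 2 + 1 + 0 = 16

16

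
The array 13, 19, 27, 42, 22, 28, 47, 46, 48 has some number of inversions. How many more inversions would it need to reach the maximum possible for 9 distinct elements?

32

Maximum inversions for 9 distinct elements is C(9, 2) = 9·8/2 = 36.
Current inversions — for each element, count later smaller elements:
13: 0
19: 0
27: 1
42: 2
22: 0
28: 0
47: 1
46: 0
48: 0
Current total: 0 + 0 + 1 + 2 + 0 + 0 + 1 + 0 + 0 = 4
Shortfall: 36 − 4 = 32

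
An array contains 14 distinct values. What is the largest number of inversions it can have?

91

The maximum occurs when the array is in strictly decreasing order: every one of the C(14, 2) pairs is inverted.
C(14, 2) = 14·13/2 = 91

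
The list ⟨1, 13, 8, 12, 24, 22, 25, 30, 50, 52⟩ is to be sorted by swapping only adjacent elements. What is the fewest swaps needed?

The minimum number of adjacent swaps to sort an array equals its inversion count, since every such swap removes exactly one inversion.
Count inversions — for each element, later elements that are smaller:
1: none → 0
13: 8, 12 → 2
8: none → 0
12: none → 0
24: 22 → 1
22: none → 0
25: none → 0
30: none → 0
50: none → 0
52: none → 0
Total inversions: 0 + 2 + 0 + 0 + 1 + 0 + 0 + 0 + 0 + 0 = 3

There are 3 swaps.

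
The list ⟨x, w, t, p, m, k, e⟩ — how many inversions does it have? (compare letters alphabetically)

21

Count, for each position, how many later elements it exceeds:
x → w, t, p, m, k, e → 6
w → t, p, m, k, e → 5
t → p, m, k, e → 4
p → m, k, e → 3
m → k, e → 2
k → e → 1
e → none → 0
Sum: 6 + 5 + 4 + 3 + 2 + 1 + 0 = 21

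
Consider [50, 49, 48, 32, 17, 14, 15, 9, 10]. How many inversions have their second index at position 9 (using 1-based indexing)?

7 such elements

The element at index 9 is 10.
Elements before it: 50, 49, 48, 32, 17, 14, 15, 9
Those larger than 10: 50, 49, 48, 32, 17, 14, 15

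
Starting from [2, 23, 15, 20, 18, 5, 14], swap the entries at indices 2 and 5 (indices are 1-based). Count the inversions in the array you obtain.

Positions 2 and 5 hold 23 and 18; after swapping, the array is [2, 18, 15, 20, 23, 5, 14].
Sweep left to right; for each value list the smaller values that follow it:
2: 0
18: 3
15: 2
20: 2
23: 2
5: 0
14: 0
Sum: 0 + 3 + 2 + 2 + 2 + 0 + 0 = 9

Inversions: 9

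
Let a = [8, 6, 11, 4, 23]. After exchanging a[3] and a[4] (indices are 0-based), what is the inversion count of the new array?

5

Positions 3 and 4 hold 4 and 23; after swapping, the array is [8, 6, 11, 23, 4].
Count, for each position, how many later elements it exceeds:
8: 2
6: 1
11: 1
23: 1
4: 0
Sum: 2 + 1 + 1 + 1 + 0 = 5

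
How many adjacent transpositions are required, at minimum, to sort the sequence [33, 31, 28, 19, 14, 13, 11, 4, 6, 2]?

44 swaps

Each adjacent swap fixes exactly one inversion, so the minimum swap count equals the number of inversions.
Count inversions — for each element, later elements that are smaller:
33: 31, 28, 19, 14, 13, 11, 4, 6, 2 → 9
31: 28, 19, 14, 13, 11, 4, 6, 2 → 8
28: 19, 14, 13, 11, 4, 6, 2 → 7
19: 14, 13, 11, 4, 6, 2 → 6
14: 13, 11, 4, 6, 2 → 5
13: 11, 4, 6, 2 → 4
11: 4, 6, 2 → 3
4: 2 → 1
6: 2 → 1
2: none → 0
Total inversions: 9 + 8 + 7 + 6 + 5 + 4 + 3 + 1 + 1 + 0 = 44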